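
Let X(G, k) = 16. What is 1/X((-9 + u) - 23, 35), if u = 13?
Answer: 1/16 ≈ 0.062500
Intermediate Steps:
1/X((-9 + u) - 23, 35) = 1/16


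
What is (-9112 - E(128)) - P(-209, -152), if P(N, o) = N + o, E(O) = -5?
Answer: -8746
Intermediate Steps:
(-9112 - E(128)) - P(-209, -152) = (-9112 - 1*(-5)) - (-209 - 152) = (-9112 + 5) - 1*(-361) = -9107 + 361 = -8746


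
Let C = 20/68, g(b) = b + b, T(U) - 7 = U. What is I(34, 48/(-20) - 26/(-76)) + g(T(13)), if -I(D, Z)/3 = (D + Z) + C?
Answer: -183169/3230 ≈ -56.709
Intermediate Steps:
T(U) = 7 + U
g(b) = 2*b
C = 5/17 (C = 20*(1/68) = 5/17 ≈ 0.29412)
I(D, Z) = -15/17 - 3*D - 3*Z (I(D, Z) = -3*((D + Z) + 5/17) = -3*(5/17 + D + Z) = -15/17 - 3*D - 3*Z)
I(34, 48/(-20) - 26/(-76)) + g(T(13)) = (-15/17 - 3*34 - 3*(48/(-20) - 26/(-76))) + 2*(7 + 13) = (-15/17 - 102 - 3*(48*(-1/20) - 26*(-1/76))) + 2*20 = (-15/17 - 102 - 3*(-12/5 + 13/38)) + 40 = (-15/17 - 102 - 3*(-391/190)) + 40 = (-15/17 - 102 + 1173/190) + 40 = -312369/3230 + 40 = -183169/3230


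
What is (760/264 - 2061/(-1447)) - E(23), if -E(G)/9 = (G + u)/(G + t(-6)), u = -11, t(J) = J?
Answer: 8650234/811767 ≈ 10.656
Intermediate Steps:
E(G) = -9*(-11 + G)/(-6 + G) (E(G) = -9*(G - 11)/(G - 6) = -9*(-11 + G)/(-6 + G))
(760/264 - 2061/(-1447)) - E(23) = (760/264 - 2061/(-1447)) - 9*(11 - 1*23)/(-6 + 23) = (760*(1/264) - 2061*(-1/1447)) - 9*(11 - 23)/17 = (95/33 + 2061/1447) - 9*(-12)/17 = 205478/47751 - 1*(-108/17) = 205478/47751 + 108/17 = 8650234/811767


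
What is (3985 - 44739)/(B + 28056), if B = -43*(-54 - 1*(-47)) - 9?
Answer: -20377/14174 ≈ -1.4376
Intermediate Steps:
B = 292 (B = -43*(-54 + 47) - 9 = -43*(-7) - 9 = 301 - 9 = 292)
(3985 - 44739)/(B + 28056) = (3985 - 44739)/(292 + 28056) = -40754/28348 = -40754*1/28348 = -20377/14174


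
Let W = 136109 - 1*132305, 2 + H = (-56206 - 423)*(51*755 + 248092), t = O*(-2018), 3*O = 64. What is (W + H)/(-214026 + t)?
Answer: 48689093133/771230 ≈ 63132.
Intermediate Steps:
O = 64/3 (O = (⅓)*64 = 64/3 ≈ 21.333)
t = -129152/3 (t = (64/3)*(-2018) = -129152/3 ≈ -43051.)
H = -16229701515 (H = -2 + (-56206 - 423)*(51*755 + 248092) = -2 - 56629*(38505 + 248092) = -2 - 56629*286597 = -2 - 16229701513 = -16229701515)
W = 3804 (W = 136109 - 132305 = 3804)
(W + H)/(-214026 + t) = (3804 - 16229701515)/(-214026 - 129152/3) = -16229697711/(-771230/3) = -16229697711*(-3/771230) = 48689093133/771230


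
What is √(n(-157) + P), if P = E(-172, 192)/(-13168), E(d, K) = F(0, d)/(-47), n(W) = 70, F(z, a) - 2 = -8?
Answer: √1675765900234/154724 ≈ 8.3666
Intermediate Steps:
F(z, a) = -6 (F(z, a) = 2 - 8 = -6)
E(d, K) = 6/47 (E(d, K) = -6/(-47) = -6*(-1/47) = 6/47)
P = -3/309448 (P = (6/47)/(-13168) = (6/47)*(-1/13168) = -3/309448 ≈ -9.6947e-6)
√(n(-157) + P) = √(70 - 3/309448) = √(21661357/309448) = √1675765900234/154724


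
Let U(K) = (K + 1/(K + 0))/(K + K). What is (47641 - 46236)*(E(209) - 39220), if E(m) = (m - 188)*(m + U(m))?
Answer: -2136996921250/43681 ≈ -4.8923e+7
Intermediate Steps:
U(K) = (K + 1/K)/(2*K) (U(K) = (K + 1/K)/((2*K)) = (K + 1/K)*(1/(2*K)) = (K + 1/K)/(2*K))
E(m) = (-188 + m)*(m + (1 + m**2)/(2*m**2)) (E(m) = (m - 188)*(m + (1 + m**2)/(2*m**2)) = (-188 + m)*(m + (1 + m**2)/(2*m**2)))
(47641 - 46236)*(E(209) - 39220) = (47641 - 46236)*((-94 + 209**2 + (1/2)/209 - 94/209**2 - 375/2*209) - 39220) = 1405*((-94 + 43681 + (1/2)*(1/209) - 94*1/43681 - 78375/2) - 39220) = 1405*((-94 + 43681 + 1/418 - 94/43681 - 78375/2) - 39220) = 1405*(192174570/43681 - 39220) = 1405*(-1520994250/43681) = -2136996921250/43681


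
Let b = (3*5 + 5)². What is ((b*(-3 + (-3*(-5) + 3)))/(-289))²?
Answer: 36000000/83521 ≈ 431.03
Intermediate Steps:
b = 400 (b = (15 + 5)² = 20² = 400)
((b*(-3 + (-3*(-5) + 3)))/(-289))² = ((400*(-3 + (-3*(-5) + 3)))/(-289))² = ((400*(-3 + (15 + 3)))*(-1/289))² = ((400*(-3 + 18))*(-1/289))² = ((400*15)*(-1/289))² = (6000*(-1/289))² = (-6000/289)² = 36000000/83521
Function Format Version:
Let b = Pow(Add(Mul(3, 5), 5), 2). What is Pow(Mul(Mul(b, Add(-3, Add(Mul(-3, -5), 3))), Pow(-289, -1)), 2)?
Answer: Rational(36000000, 83521) ≈ 431.03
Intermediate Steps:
b = 400 (b = Pow(Add(15, 5), 2) = Pow(20, 2) = 400)
Pow(Mul(Mul(b, Add(-3, Add(Mul(-3, -5), 3))), Pow(-289, -1)), 2) = Pow(Mul(Mul(400, Add(-3, Add(Mul(-3, -5), 3))), Pow(-289, -1)), 2) = Pow(Mul(Mul(400, Add(-3, Add(15, 3))), Rational(-1, 289)), 2) = Pow(Mul(Mul(400, Add(-3, 18)), Rational(-1, 289)), 2) = Pow(Mul(Mul(400, 15), Rational(-1, 289)), 2) = Pow(Mul(6000, Rational(-1, 289)), 2) = Pow(Rational(-6000, 289), 2) = Rational(36000000, 83521)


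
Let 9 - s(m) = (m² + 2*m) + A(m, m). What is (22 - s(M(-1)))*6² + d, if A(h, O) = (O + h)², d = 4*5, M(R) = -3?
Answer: 1892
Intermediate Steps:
d = 20
s(m) = 9 - 5*m² - 2*m (s(m) = 9 - ((m² + 2*m) + (m + m)²) = 9 - ((m² + 2*m) + (2*m)²) = 9 - ((m² + 2*m) + 4*m²) = 9 - (2*m + 5*m²) = 9 + (-5*m² - 2*m) = 9 - 5*m² - 2*m)
(22 - s(M(-1)))*6² + d = (22 - (9 - 5*(-3)² - 2*(-3)))*6² + 20 = (22 - (9 - 5*9 + 6))*36 + 20 = (22 - (9 - 45 + 6))*36 + 20 = (22 - 1*(-30))*36 + 20 = (22 + 30)*36 + 20 = 52*36 + 20 = 1872 + 20 = 1892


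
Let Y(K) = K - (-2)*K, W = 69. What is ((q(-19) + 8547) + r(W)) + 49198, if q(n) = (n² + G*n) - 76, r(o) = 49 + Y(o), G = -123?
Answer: 60623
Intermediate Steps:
Y(K) = 3*K (Y(K) = K + 2*K = 3*K)
r(o) = 49 + 3*o
q(n) = -76 + n² - 123*n (q(n) = (n² - 123*n) - 76 = -76 + n² - 123*n)
((q(-19) + 8547) + r(W)) + 49198 = (((-76 + (-19)² - 123*(-19)) + 8547) + (49 + 3*69)) + 49198 = (((-76 + 361 + 2337) + 8547) + (49 + 207)) + 49198 = ((2622 + 8547) + 256) + 49198 = (11169 + 256) + 49198 = 11425 + 49198 = 60623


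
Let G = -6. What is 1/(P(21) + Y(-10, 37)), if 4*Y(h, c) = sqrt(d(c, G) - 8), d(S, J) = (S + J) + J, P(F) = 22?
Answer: 352/7727 - 4*sqrt(17)/7727 ≈ 0.043420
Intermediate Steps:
d(S, J) = S + 2*J (d(S, J) = (J + S) + J = S + 2*J)
Y(h, c) = sqrt(-20 + c)/4 (Y(h, c) = sqrt((c + 2*(-6)) - 8)/4 = sqrt((c - 12) - 8)/4 = sqrt((-12 + c) - 8)/4 = sqrt(-20 + c)/4)
1/(P(21) + Y(-10, 37)) = 1/(22 + sqrt(-20 + 37)/4) = 1/(22 + sqrt(17)/4)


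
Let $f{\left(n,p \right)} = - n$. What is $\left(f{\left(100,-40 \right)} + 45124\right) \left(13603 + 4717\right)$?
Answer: $824839680$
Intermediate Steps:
$\left(f{\left(100,-40 \right)} + 45124\right) \left(13603 + 4717\right) = \left(\left(-1\right) 100 + 45124\right) \left(13603 + 4717\right) = \left(-100 + 45124\right) 18320 = 45024 \cdot 18320 = 824839680$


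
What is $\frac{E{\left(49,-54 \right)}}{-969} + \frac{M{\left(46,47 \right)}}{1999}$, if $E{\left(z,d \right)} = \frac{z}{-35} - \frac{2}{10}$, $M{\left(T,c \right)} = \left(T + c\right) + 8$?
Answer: $\frac{505337}{9685155} \approx 0.052176$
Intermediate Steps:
$M{\left(T,c \right)} = 8 + T + c$
$E{\left(z,d \right)} = - \frac{1}{5} - \frac{z}{35}$ ($E{\left(z,d \right)} = z \left(- \frac{1}{35}\right) - \frac{1}{5} = - \frac{z}{35} - \frac{1}{5} = - \frac{1}{5} - \frac{z}{35}$)
$\frac{E{\left(49,-54 \right)}}{-969} + \frac{M{\left(46,47 \right)}}{1999} = \frac{- \frac{1}{5} - \frac{7}{5}}{-969} + \frac{8 + 46 + 47}{1999} = \left(- \frac{1}{5} - \frac{7}{5}\right) \left(- \frac{1}{969}\right) + 101 \cdot \frac{1}{1999} = \left(- \frac{8}{5}\right) \left(- \frac{1}{969}\right) + \frac{101}{1999} = \frac{8}{4845} + \frac{101}{1999} = \frac{505337}{9685155}$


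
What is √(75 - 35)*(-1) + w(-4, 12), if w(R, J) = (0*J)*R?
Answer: -2*√10 ≈ -6.3246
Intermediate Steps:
w(R, J) = 0 (w(R, J) = 0*R = 0)
√(75 - 35)*(-1) + w(-4, 12) = √(75 - 35)*(-1) + 0 = √40*(-1) + 0 = (2*√10)*(-1) + 0 = -2*√10 + 0 = -2*√10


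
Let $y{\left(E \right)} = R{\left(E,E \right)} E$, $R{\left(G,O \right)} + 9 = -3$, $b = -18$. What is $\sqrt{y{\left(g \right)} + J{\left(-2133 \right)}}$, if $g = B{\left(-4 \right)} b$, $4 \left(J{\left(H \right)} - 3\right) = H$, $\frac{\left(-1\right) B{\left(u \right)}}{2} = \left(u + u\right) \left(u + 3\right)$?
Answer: $\frac{i \sqrt{15945}}{2} \approx 63.137 i$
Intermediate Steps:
$R{\left(G,O \right)} = -12$ ($R{\left(G,O \right)} = -9 - 3 = -12$)
$B{\left(u \right)} = - 4 u \left(3 + u\right)$ ($B{\left(u \right)} = - 2 \left(u + u\right) \left(u + 3\right) = - 2 \cdot 2 u \left(3 + u\right) = - 4 u \left(3 + u\right)$)
$J{\left(H \right)} = 3 + \frac{H}{4}$
$g = 288$ ($g = \left(-4\right) \left(-4\right) \left(3 - 4\right) \left(-18\right) = \left(-4\right) \left(-4\right) \left(-1\right) \left(-18\right) = \left(-16\right) \left(-18\right) = 288$)
$y{\left(E \right)} = - 12 E$
$\sqrt{y{\left(g \right)} + J{\left(-2133 \right)}} = \sqrt{\left(-12\right) 288 + \left(3 + \frac{1}{4} \left(-2133\right)\right)} = \sqrt{-3456 + \left(3 - \frac{2133}{4}\right)} = \sqrt{-3456 - \frac{2121}{4}} = \sqrt{- \frac{15945}{4}} = \frac{i \sqrt{15945}}{2}$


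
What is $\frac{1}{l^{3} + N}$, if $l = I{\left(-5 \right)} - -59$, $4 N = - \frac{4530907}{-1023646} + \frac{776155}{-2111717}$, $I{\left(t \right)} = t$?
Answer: $\frac{8646602640728}{1361537411704969981} \approx 6.3506 \cdot 10^{-6}$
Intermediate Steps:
$N = \frac{8773485376189}{8646602640728}$ ($N = \frac{- \frac{4530907}{-1023646} + \frac{776155}{-2111717}}{4} = \frac{\left(-4530907\right) \left(- \frac{1}{1023646}\right) + 776155 \left(- \frac{1}{2111717}\right)}{4} = \frac{\frac{4530907}{1023646} - \frac{776155}{2111717}}{4} = \frac{1}{4} \cdot \frac{8773485376189}{2161650660182} = \frac{8773485376189}{8646602640728} \approx 1.0147$)
$l = 54$ ($l = -5 - -59 = -5 + 59 = 54$)
$\frac{1}{l^{3} + N} = \frac{1}{54^{3} + \frac{8773485376189}{8646602640728}} = \frac{1}{157464 + \frac{8773485376189}{8646602640728}} = \frac{1}{\frac{1361537411704969981}{8646602640728}} = \frac{8646602640728}{1361537411704969981}$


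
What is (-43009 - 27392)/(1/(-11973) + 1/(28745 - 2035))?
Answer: 22514157430830/14737 ≈ 1.5277e+9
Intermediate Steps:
(-43009 - 27392)/(1/(-11973) + 1/(28745 - 2035)) = -70401/(-1/11973 + 1/26710) = -70401/(-14737/319798830) = -70401*(-319798830/14737) = 22514157430830/14737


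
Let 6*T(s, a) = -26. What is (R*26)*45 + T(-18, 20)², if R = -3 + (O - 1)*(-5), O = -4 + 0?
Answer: 231829/9 ≈ 25759.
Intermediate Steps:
T(s, a) = -13/3 (T(s, a) = (⅙)*(-26) = -13/3)
O = -4
R = 22 (R = -3 + (-4 - 1)*(-5) = -3 - 5*(-5) = -3 + 25 = 22)
(R*26)*45 + T(-18, 20)² = (22*26)*45 + (-13/3)² = 572*45 + 169/9 = 25740 + 169/9 = 231829/9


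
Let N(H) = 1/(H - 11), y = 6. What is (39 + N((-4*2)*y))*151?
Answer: 347300/59 ≈ 5886.4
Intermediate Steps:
N(H) = 1/(-11 + H)
(39 + N((-4*2)*y))*151 = (39 + 1/(-11 - 4*2*6))*151 = (39 + 1/(-11 - 8*6))*151 = (39 + 1/(-11 - 48))*151 = (39 + 1/(-59))*151 = (39 - 1/59)*151 = (2300/59)*151 = 347300/59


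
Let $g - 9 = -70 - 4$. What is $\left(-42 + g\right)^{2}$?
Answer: $11449$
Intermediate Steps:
$g = -65$ ($g = 9 - 74 = -65$)
$\left(-42 + g\right)^{2} = \left(-42 - 65\right)^{2} = \left(-107\right)^{2} = 11449$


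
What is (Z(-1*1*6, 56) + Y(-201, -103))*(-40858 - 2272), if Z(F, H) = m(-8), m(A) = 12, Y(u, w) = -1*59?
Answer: 2027110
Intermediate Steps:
Y(u, w) = -59
Z(F, H) = 12
(Z(-1*1*6, 56) + Y(-201, -103))*(-40858 - 2272) = (12 - 59)*(-40858 - 2272) = -47*(-43130) = 2027110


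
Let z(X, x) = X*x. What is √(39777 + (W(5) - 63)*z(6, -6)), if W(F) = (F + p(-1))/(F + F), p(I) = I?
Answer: √1050765/5 ≈ 205.01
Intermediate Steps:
W(F) = (-1 + F)/(2*F) (W(F) = (F - 1)/(F + F) = (-1 + F)/((2*F)) = (-1 + F)*(1/(2*F)) = (-1 + F)/(2*F))
√(39777 + (W(5) - 63)*z(6, -6)) = √(39777 + ((½)*(-1 + 5)/5 - 63)*(6*(-6))) = √(39777 + ((½)*(⅕)*4 - 63)*(-36)) = √(39777 + (⅖ - 63)*(-36)) = √(39777 - 313/5*(-36)) = √(39777 + 11268/5) = √(210153/5) = √1050765/5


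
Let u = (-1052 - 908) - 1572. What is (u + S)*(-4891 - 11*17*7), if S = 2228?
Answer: 8084800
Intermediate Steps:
u = -3532 (u = -1960 - 1572 = -3532)
(u + S)*(-4891 - 11*17*7) = (-3532 + 2228)*(-4891 - 11*17*7) = -1304*(-4891 - 187*7) = -1304*(-4891 - 1309) = -1304*(-6200) = 8084800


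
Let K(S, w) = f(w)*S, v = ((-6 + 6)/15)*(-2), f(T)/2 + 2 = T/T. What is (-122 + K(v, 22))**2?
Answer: 14884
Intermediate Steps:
f(T) = -2 (f(T) = -4 + 2*(T/T) = -4 + 2*1 = -4 + 2 = -2)
v = 0 (v = (0*(1/15))*(-2) = 0*(-2) = 0)
K(S, w) = -2*S
(-122 + K(v, 22))**2 = (-122 - 2*0)**2 = (-122 + 0)**2 = (-122)**2 = 14884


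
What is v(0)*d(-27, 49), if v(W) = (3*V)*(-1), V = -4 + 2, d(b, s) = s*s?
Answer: 14406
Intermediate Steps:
d(b, s) = s²
V = -2
v(W) = 6 (v(W) = (3*(-2))*(-1) = -6*(-1) = 6)
v(0)*d(-27, 49) = 6*49² = 6*2401 = 14406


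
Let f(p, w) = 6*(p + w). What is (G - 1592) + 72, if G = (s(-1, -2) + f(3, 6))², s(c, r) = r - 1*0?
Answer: 1184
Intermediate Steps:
f(p, w) = 6*p + 6*w
s(c, r) = r (s(c, r) = r + 0 = r)
G = 2704 (G = (-2 + (6*3 + 6*6))² = (-2 + (18 + 36))² = (-2 + 54)² = 52² = 2704)
(G - 1592) + 72 = (2704 - 1592) + 72 = 1112 + 72 = 1184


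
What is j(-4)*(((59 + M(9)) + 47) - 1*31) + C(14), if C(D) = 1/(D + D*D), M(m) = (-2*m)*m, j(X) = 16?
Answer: -292319/210 ≈ -1392.0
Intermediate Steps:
M(m) = -2*m²
C(D) = 1/(D + D²)
j(-4)*(((59 + M(9)) + 47) - 1*31) + C(14) = 16*(((59 - 2*9²) + 47) - 1*31) + 1/(14*(1 + 14)) = 16*(((59 - 2*81) + 47) - 31) + (1/14)/15 = 16*(((59 - 162) + 47) - 31) + (1/14)*(1/15) = 16*((-103 + 47) - 31) + 1/210 = 16*(-56 - 31) + 1/210 = 16*(-87) + 1/210 = -1392 + 1/210 = -292319/210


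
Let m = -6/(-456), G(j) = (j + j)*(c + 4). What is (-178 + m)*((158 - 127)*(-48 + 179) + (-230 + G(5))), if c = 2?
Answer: -52633557/76 ≈ -6.9255e+5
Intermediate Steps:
G(j) = 12*j (G(j) = (j + j)*(2 + 4) = (2*j)*6 = 12*j)
m = 1/76 (m = -6*(-1/456) = 1/76 ≈ 0.013158)
(-178 + m)*((158 - 127)*(-48 + 179) + (-230 + G(5))) = (-178 + 1/76)*((158 - 127)*(-48 + 179) + (-230 + 12*5)) = -13527*(31*131 + (-230 + 60))/76 = -13527*(4061 - 170)/76 = -13527/76*3891 = -52633557/76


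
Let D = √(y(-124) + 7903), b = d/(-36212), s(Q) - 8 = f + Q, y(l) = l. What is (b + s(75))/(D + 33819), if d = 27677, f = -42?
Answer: 16424930095/13805426450728 - 1457015*√7779/41416279352184 ≈ 0.0011866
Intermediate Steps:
s(Q) = -34 + Q (s(Q) = 8 + (-42 + Q) = -34 + Q)
b = -27677/36212 (b = 27677/(-36212) = 27677*(-1/36212) = -27677/36212 ≈ -0.76431)
D = √7779 (D = √(-124 + 7903) = √7779 ≈ 88.199)
(b + s(75))/(D + 33819) = (-27677/36212 + (-34 + 75))/(√7779 + 33819) = (-27677/36212 + 41)/(33819 + √7779) = 1457015/(36212*(33819 + √7779))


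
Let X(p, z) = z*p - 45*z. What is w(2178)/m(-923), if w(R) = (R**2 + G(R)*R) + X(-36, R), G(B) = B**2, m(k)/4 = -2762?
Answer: -5168155509/5524 ≈ -9.3558e+5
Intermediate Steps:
X(p, z) = -45*z + p*z (X(p, z) = p*z - 45*z = -45*z + p*z)
m(k) = -11048 (m(k) = 4*(-2762) = -11048)
w(R) = R**2 + R**3 - 81*R (w(R) = (R**2 + R**2*R) + R*(-45 - 36) = (R**2 + R**3) + R*(-81) = (R**2 + R**3) - 81*R = R**2 + R**3 - 81*R)
w(2178)/m(-923) = (2178*(-81 + 2178 + 2178**2))/(-11048) = (2178*(-81 + 2178 + 4743684))*(-1/11048) = (2178*4745781)*(-1/11048) = 10336311018*(-1/11048) = -5168155509/5524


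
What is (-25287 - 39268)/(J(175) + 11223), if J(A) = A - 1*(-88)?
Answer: -64555/11486 ≈ -5.6203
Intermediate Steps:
J(A) = 88 + A (J(A) = A + 88 = 88 + A)
(-25287 - 39268)/(J(175) + 11223) = (-25287 - 39268)/((88 + 175) + 11223) = -64555/(263 + 11223) = -64555/11486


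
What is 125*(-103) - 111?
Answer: -12986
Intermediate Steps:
125*(-103) - 111 = -12875 - 111 = -12986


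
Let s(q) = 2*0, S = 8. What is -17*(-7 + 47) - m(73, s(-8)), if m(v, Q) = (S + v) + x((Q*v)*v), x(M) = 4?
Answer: -765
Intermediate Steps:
s(q) = 0
m(v, Q) = 12 + v (m(v, Q) = (8 + v) + 4 = 12 + v)
-17*(-7 + 47) - m(73, s(-8)) = -17*(-7 + 47) - (12 + 73) = -17*40 - 1*85 = -680 - 85 = -765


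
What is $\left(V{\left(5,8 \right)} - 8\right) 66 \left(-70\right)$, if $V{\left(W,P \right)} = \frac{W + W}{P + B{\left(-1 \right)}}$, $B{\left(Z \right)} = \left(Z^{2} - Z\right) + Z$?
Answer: $\frac{95480}{3} \approx 31827.0$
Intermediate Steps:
$B{\left(Z \right)} = Z^{2}$
$V{\left(W,P \right)} = \frac{2 W}{1 + P}$ ($V{\left(W,P \right)} = \frac{W + W}{P + \left(-1\right)^{2}} = \frac{2 W}{P + 1} = \frac{2 W}{1 + P}$)
$\left(V{\left(5,8 \right)} - 8\right) 66 \left(-70\right) = \left(2 \cdot 5 \frac{1}{1 + 8} - 8\right) 66 \left(-70\right) = \left(2 \cdot 5 \cdot \frac{1}{9} - 8\right) 66 \left(-70\right) = \left(\frac{10}{9} - 8\right) 66 \left(-70\right) = \left(- \frac{62}{9}\right) 66 \left(-70\right) = \left(- \frac{1364}{3}\right) \left(-70\right) = \frac{95480}{3}$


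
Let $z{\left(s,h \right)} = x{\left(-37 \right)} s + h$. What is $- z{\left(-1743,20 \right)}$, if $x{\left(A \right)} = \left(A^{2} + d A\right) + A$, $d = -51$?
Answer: $5610697$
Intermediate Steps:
$x{\left(A \right)} = A^{2} - 50 A$ ($x{\left(A \right)} = \left(A^{2} - 51 A\right) + A = A^{2} - 50 A$)
$z{\left(s,h \right)} = h + 3219 s$ ($z{\left(s,h \right)} = - 37 \left(-50 - 37\right) s + h = \left(-37\right) \left(-87\right) s + h = 3219 s + h = h + 3219 s$)
$- z{\left(-1743,20 \right)} = - (20 + 3219 \left(-1743\right)) = - (20 - 5610717) = \left(-1\right) \left(-5610697\right) = 5610697$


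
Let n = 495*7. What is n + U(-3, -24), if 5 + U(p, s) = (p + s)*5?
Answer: 3325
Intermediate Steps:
U(p, s) = -5 + 5*p + 5*s (U(p, s) = -5 + (p + s)*5 = -5 + (5*p + 5*s) = -5 + 5*p + 5*s)
n = 3465
n + U(-3, -24) = 3465 + (-5 + 5*(-3) + 5*(-24)) = 3465 + (-5 - 15 - 120) = 3465 - 140 = 3325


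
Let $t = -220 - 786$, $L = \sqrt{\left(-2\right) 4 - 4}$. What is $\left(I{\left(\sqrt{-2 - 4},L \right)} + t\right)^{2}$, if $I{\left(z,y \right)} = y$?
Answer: $1012024 - 4024 i \sqrt{3} \approx 1.012 \cdot 10^{6} - 6969.8 i$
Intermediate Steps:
$L = 2 i \sqrt{3}$ ($L = \sqrt{-8 - 4} = \sqrt{-12} = 2 i \sqrt{3} \approx 3.4641 i$)
$t = -1006$ ($t = -220 - 786 = -1006$)
$\left(I{\left(\sqrt{-2 - 4},L \right)} + t\right)^{2} = \left(2 i \sqrt{3} - 1006\right)^{2} = \left(-1006 + 2 i \sqrt{3}\right)^{2}$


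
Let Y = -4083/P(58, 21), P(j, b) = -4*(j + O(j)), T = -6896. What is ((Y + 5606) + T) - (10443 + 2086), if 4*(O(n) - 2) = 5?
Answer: -3381572/245 ≈ -13802.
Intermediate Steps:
O(n) = 13/4 (O(n) = 2 + (¼)*5 = 2 + 5/4 = 13/4)
P(j, b) = -13 - 4*j (P(j, b) = -4*(j + 13/4) = -4*(13/4 + j) = -13 - 4*j)
Y = 4083/245 (Y = -4083/(-13 - 4*58) = -4083/(-13 - 232) = -4083/(-245) = -4083*(-1/245) = 4083/245 ≈ 16.665)
((Y + 5606) + T) - (10443 + 2086) = ((4083/245 + 5606) - 6896) - (10443 + 2086) = (1377553/245 - 6896) - 1*12529 = -311967/245 - 12529 = -3381572/245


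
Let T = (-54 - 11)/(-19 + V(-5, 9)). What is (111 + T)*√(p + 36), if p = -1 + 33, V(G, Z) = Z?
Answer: 235*√17 ≈ 968.93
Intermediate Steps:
p = 32
T = 13/2 (T = (-54 - 11)/(-19 + 9) = -65/(-10) = -65*(-⅒) = 13/2 ≈ 6.5000)
(111 + T)*√(p + 36) = (111 + 13/2)*√(32 + 36) = 235*√68/2 = 235*(2*√17)/2 = 235*√17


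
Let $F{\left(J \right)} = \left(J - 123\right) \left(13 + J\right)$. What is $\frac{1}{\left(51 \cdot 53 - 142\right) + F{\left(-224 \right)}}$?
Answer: $\frac{1}{75778} \approx 1.3196 \cdot 10^{-5}$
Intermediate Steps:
$F{\left(J \right)} = \left(-123 + J\right) \left(13 + J\right)$
$\frac{1}{\left(51 \cdot 53 - 142\right) + F{\left(-224 \right)}} = \frac{1}{\left(51 \cdot 53 - 142\right) - \left(-23041 - 50176\right)} = \frac{1}{\left(2703 - 142\right) + \left(-1599 + 50176 + 24640\right)} = \frac{1}{2561 + 73217} = \frac{1}{75778}$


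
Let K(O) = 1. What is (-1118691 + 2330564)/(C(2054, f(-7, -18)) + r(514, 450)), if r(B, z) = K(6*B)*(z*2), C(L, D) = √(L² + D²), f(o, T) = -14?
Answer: -272671425/852278 + 1211873*√1054778/1704556 ≈ 410.24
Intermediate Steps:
C(L, D) = √(D² + L²)
r(B, z) = 2*z (r(B, z) = 1*(z*2) = 1*(2*z) = 2*z)
(-1118691 + 2330564)/(C(2054, f(-7, -18)) + r(514, 450)) = (-1118691 + 2330564)/(√((-14)² + 2054²) + 2*450) = 1211873/(√(196 + 4218916) + 900) = 1211873/(√4219112 + 900) = 1211873/(2*√1054778 + 900) = 1211873/(900 + 2*√1054778)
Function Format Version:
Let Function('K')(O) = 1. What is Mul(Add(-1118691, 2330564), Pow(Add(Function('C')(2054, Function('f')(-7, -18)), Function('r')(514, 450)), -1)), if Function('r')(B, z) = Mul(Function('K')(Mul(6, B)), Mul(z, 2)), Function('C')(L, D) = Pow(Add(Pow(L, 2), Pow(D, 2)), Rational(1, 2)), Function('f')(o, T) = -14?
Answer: Add(Rational(-272671425, 852278), Mul(Rational(1211873, 1704556), Pow(1054778, Rational(1, 2)))) ≈ 410.24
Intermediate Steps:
Function('C')(L, D) = Pow(Add(Pow(D, 2), Pow(L, 2)), Rational(1, 2))
Function('r')(B, z) = Mul(2, z) (Function('r')(B, z) = Mul(1, Mul(z, 2)) = Mul(1, Mul(2, z)) = Mul(2, z))
Mul(Add(-1118691, 2330564), Pow(Add(Function('C')(2054, Function('f')(-7, -18)), Function('r')(514, 450)), -1)) = Mul(Add(-1118691, 2330564), Pow(Add(Pow(Add(Pow(-14, 2), Pow(2054, 2)), Rational(1, 2)), Mul(2, 450)), -1)) = Mul(1211873, Pow(Add(Pow(Add(196, 4218916), Rational(1, 2)), 900), -1)) = Mul(1211873, Pow(Add(Pow(4219112, Rational(1, 2)), 900), -1)) = Mul(1211873, Pow(Add(Mul(2, Pow(1054778, Rational(1, 2))), 900), -1)) = Mul(1211873, Pow(Add(900, Mul(2, Pow(1054778, Rational(1, 2)))), -1))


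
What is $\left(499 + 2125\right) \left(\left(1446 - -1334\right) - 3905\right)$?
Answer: $-2952000$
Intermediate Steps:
$\left(499 + 2125\right) \left(\left(1446 - -1334\right) - 3905\right) = 2624 \left(\left(1446 + 1334\right) - 3905\right) = 2624 \left(2780 - 3905\right) = 2624 \left(-1125\right) = -2952000$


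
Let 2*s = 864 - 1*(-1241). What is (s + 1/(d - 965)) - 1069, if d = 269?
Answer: -11485/696 ≈ -16.501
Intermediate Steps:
s = 2105/2 (s = (864 - 1*(-1241))/2 = (864 + 1241)/2 = (½)*2105 = 2105/2 ≈ 1052.5)
(s + 1/(d - 965)) - 1069 = (2105/2 + 1/(269 - 965)) - 1069 = (2105/2 + 1/(-696)) - 1069 = (2105/2 - 1/696) - 1069 = 732539/696 - 1069 = -11485/696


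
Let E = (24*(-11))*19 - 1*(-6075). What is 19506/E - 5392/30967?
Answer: 199444058/10931351 ≈ 18.245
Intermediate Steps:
E = 1059 (E = -264*19 + 6075 = -5016 + 6075 = 1059)
19506/E - 5392/30967 = 19506/1059 - 5392/30967 = 19506*(1/1059) - 5392*1/30967 = 6502/353 - 5392/30967 = 199444058/10931351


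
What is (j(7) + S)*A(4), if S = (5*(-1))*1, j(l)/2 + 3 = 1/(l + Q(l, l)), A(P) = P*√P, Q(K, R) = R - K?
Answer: -600/7 ≈ -85.714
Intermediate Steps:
A(P) = P^(3/2)
j(l) = -6 + 2/l (j(l) = -6 + 2/(l + (l - l)) = -6 + 2/(l + 0) = -6 + 2/l)
S = -5 (S = -5*1 = -5)
(j(7) + S)*A(4) = ((-6 + 2/7) - 5)*4^(3/2) = ((-6 + 2*(⅐)) - 5)*8 = ((-6 + 2/7) - 5)*8 = (-40/7 - 5)*8 = -75/7*8 = -600/7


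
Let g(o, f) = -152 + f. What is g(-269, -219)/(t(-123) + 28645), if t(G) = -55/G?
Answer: -45633/3523390 ≈ -0.012951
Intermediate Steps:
g(-269, -219)/(t(-123) + 28645) = (-152 - 219)/(-55/(-123) + 28645) = -371/(-55*(-1/123) + 28645) = -371/(55/123 + 28645) = -371/3523390/123 = -371*123/3523390 = -45633/3523390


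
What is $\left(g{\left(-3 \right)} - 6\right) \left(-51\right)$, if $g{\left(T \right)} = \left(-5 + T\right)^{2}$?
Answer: $-2958$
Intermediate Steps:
$\left(g{\left(-3 \right)} - 6\right) \left(-51\right) = \left(\left(-5 - 3\right)^{2} - 6\right) \left(-51\right) = \left(\left(-8\right)^{2} - 6\right) \left(-51\right) = \left(64 - 6\right) \left(-51\right) = 58 \left(-51\right) = -2958$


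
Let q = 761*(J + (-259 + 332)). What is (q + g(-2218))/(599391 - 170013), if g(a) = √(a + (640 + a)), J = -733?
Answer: -83710/71563 + I*√949/214689 ≈ -1.1697 + 0.00014349*I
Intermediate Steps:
g(a) = √(640 + 2*a)
q = -502260 (q = 761*(-733 + (-259 + 332)) = 761*(-733 + 73) = 761*(-660) = -502260)
(q + g(-2218))/(599391 - 170013) = (-502260 + √(640 + 2*(-2218)))/(599391 - 170013) = (-502260 + √(640 - 4436))/429378 = (-502260 + √(-3796))*(1/429378) = (-502260 + 2*I*√949)*(1/429378) = -83710/71563 + I*√949/214689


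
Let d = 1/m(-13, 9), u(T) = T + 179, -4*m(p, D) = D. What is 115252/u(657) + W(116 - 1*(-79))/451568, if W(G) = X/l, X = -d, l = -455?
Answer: 13320040717411/96619182660 ≈ 137.86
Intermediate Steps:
m(p, D) = -D/4
u(T) = 179 + T
d = -4/9 (d = 1/(-¼*9) = 1/(-9/4) = -4/9 ≈ -0.44444)
X = 4/9 (X = -1*(-4/9) = 4/9 ≈ 0.44444)
W(G) = -4/4095 (W(G) = (4/9)/(-455) = (4/9)*(-1/455) = -4/4095)
115252/u(657) + W(116 - 1*(-79))/451568 = 115252/(179 + 657) - 4/4095/451568 = 115252/836 - 4/4095*1/451568 = 115252*(1/836) - 1/462292740 = 28813/209 - 1/462292740 = 13320040717411/96619182660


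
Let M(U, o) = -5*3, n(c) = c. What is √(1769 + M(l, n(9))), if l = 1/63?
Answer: √1754 ≈ 41.881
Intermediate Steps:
l = 1/63 ≈ 0.015873
M(U, o) = -15
√(1769 + M(l, n(9))) = √(1769 - 15) = √1754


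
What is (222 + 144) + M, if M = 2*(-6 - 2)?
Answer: 350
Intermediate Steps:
M = -16 (M = 2*(-8) = -16)
(222 + 144) + M = (222 + 144) - 16 = 366 - 16 = 350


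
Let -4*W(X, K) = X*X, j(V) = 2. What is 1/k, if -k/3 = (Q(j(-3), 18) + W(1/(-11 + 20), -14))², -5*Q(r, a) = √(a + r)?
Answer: -73467278640/176315170201 + 226748160*√5/176315170201 ≈ -0.41381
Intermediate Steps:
W(X, K) = -X²/4 (W(X, K) = -X*X/4 = -X²/4)
Q(r, a) = -√(a + r)/5
k = -3*(-1/324 - 2*√5/5)² (k = -3*(-√(18 + 2)/5 - 1/(4*(-11 + 20)²))² = -3*(-2*√5/5 - (1/9)²/4)² = -3*(-2*√5/5 - (⅑)²/4)² = -3*(-2*√5/5 - ¼*1/81)² = -3*(-2*√5/5 - 1/324)² = -3*(-1/324 - 2*√5/5)² ≈ -2.4166)
1/k = 1/(-419909/174960 - √5/135)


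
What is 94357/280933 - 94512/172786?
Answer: -5123985547/24270644669 ≈ -0.21112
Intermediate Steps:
94357/280933 - 94512/172786 = 94357*(1/280933) - 94512*1/172786 = 94357/280933 - 47256/86393 = -5123985547/24270644669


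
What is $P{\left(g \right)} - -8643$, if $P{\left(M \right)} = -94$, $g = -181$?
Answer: $8549$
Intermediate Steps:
$P{\left(g \right)} - -8643 = -94 - -8643 = -94 + 8643 = 8549$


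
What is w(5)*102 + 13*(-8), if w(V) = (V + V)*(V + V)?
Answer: 10096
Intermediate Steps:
w(V) = 4*V² (w(V) = (2*V)*(2*V) = 4*V²)
w(5)*102 + 13*(-8) = (4*5²)*102 + 13*(-8) = (4*25)*102 - 104 = 100*102 - 104 = 10200 - 104 = 10096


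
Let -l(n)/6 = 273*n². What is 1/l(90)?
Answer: -1/13267800 ≈ -7.5370e-8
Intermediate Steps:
l(n) = -1638*n²
1/l(90) = 1/(-1638*90²) = 1/(-1638*8100) = 1/(-13267800) = -1/13267800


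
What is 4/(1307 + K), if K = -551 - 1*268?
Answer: 1/122 ≈ 0.0081967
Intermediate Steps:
K = -819 (K = -551 - 268 = -819)
4/(1307 + K) = 4/(1307 - 819) = 4/488 = (1/488)*4 = 1/122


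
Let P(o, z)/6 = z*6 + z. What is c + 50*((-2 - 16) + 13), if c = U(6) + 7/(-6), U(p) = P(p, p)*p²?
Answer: 52925/6 ≈ 8820.8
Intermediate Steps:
P(o, z) = 42*z (P(o, z) = 6*(z*6 + z) = 6*(6*z + z) = 6*(7*z) = 42*z)
U(p) = 42*p³ (U(p) = (42*p)*p² = 42*p³)
c = 54425/6 (c = 42*6³ + 7/(-6) = 42*216 + 7*(-⅙) = 9072 - 7/6 = 54425/6 ≈ 9070.8)
c + 50*((-2 - 16) + 13) = 54425/6 + 50*((-2 - 16) + 13) = 54425/6 + 50*(-18 + 13) = 54425/6 + 50*(-5) = 54425/6 - 250 = 52925/6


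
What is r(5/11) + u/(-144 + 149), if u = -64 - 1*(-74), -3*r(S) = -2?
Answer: 8/3 ≈ 2.6667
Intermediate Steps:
r(S) = 2/3 (r(S) = -1/3*(-2) = 2/3)
u = 10 (u = -64 + 74 = 10)
r(5/11) + u/(-144 + 149) = 2/3 + 10/(-144 + 149) = 2/3 + 10/5 = 2/3 + 10*(1/5) = 2/3 + 2 = 8/3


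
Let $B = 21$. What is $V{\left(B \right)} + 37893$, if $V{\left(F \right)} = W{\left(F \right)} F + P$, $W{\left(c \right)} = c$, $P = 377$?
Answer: $38711$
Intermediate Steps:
$V{\left(F \right)} = 377 + F^{2}$ ($V{\left(F \right)} = F F + 377 = F^{2} + 377 = 377 + F^{2}$)
$V{\left(B \right)} + 37893 = \left(377 + 21^{2}\right) + 37893 = \left(377 + 441\right) + 37893 = 818 + 37893 = 38711$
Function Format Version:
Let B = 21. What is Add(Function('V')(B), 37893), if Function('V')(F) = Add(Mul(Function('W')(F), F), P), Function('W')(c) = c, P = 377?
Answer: 38711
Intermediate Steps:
Function('V')(F) = Add(377, Pow(F, 2)) (Function('V')(F) = Add(Mul(F, F), 377) = Add(Pow(F, 2), 377) = Add(377, Pow(F, 2)))
Add(Function('V')(B), 37893) = Add(Add(377, Pow(21, 2)), 37893) = Add(Add(377, 441), 37893) = Add(818, 37893) = 38711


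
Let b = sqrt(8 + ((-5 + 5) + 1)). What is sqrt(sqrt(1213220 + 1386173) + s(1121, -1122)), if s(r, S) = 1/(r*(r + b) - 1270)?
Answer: sqrt(1258734 + 1584411282756*sqrt(2599393))/1258734 ≈ 40.153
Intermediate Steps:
b = 3 (b = sqrt(8 + (0 + 1)) = sqrt(8 + 1) = sqrt(9) = 3)
s(r, S) = 1/(-1270 + r*(3 + r)) (s(r, S) = 1/(r*(r + 3) - 1270) = 1/(r*(3 + r) - 1270) = 1/(-1270 + r*(3 + r)))
sqrt(sqrt(1213220 + 1386173) + s(1121, -1122)) = sqrt(sqrt(1213220 + 1386173) + 1/(-1270 + 1121**2 + 3*1121)) = sqrt(sqrt(2599393) + 1/(-1270 + 1256641 + 3363)) = sqrt(sqrt(2599393) + 1/1258734) = sqrt(1/1258734 + sqrt(2599393))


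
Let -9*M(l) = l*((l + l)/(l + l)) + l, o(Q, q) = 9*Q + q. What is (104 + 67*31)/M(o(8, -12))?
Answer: -6543/40 ≈ -163.57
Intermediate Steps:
o(Q, q) = q + 9*Q
M(l) = -2*l/9 (M(l) = -(l*((l + l)/(l + l)) + l)/9 = -(l*((2*l)/((2*l))) + l)/9 = -(l*((2*l)*(1/(2*l))) + l)/9 = -(l*1 + l)/9 = -(l + l)/9 = -2*l/9)
(104 + 67*31)/M(o(8, -12)) = (104 + 67*31)/((-2*(-12 + 9*8)/9)) = (104 + 2077)/((-2*(-12 + 72)/9)) = 2181/((-2/9*60)) = 2181/(-40/3) = 2181*(-3/40) = -6543/40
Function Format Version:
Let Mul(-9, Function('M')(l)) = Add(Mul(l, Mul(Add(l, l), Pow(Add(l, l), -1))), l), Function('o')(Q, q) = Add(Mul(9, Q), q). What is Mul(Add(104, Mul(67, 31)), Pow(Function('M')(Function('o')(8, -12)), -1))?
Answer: Rational(-6543, 40) ≈ -163.57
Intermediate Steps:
Function('o')(Q, q) = Add(q, Mul(9, Q))
Function('M')(l) = Mul(Rational(-2, 9), l) (Function('M')(l) = Mul(Rational(-1, 9), Add(Mul(l, Mul(Add(l, l), Pow(Add(l, l), -1))), l)) = Mul(Rational(-1, 9), Add(Mul(l, Mul(Mul(2, l), Pow(Mul(2, l), -1))), l)) = Mul(Rational(-1, 9), Add(Mul(l, Mul(Mul(2, l), Mul(Rational(1, 2), Pow(l, -1)))), l)) = Mul(Rational(-1, 9), Add(Mul(l, 1), l)) = Mul(Rational(-1, 9), Add(l, l)) = Mul(Rational(-1, 9), Mul(2, l)) = Mul(Rational(-2, 9), l))
Mul(Add(104, Mul(67, 31)), Pow(Function('M')(Function('o')(8, -12)), -1)) = Mul(Add(104, Mul(67, 31)), Pow(Mul(Rational(-2, 9), Add(-12, Mul(9, 8))), -1)) = Mul(Add(104, 2077), Pow(Mul(Rational(-2, 9), Add(-12, 72)), -1)) = Mul(2181, Pow(Mul(Rational(-2, 9), 60), -1)) = Mul(2181, Pow(Rational(-40, 3), -1)) = Mul(2181, Rational(-3, 40)) = Rational(-6543, 40)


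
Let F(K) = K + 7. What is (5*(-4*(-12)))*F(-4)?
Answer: 720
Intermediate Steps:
F(K) = 7 + K
(5*(-4*(-12)))*F(-4) = (5*(-4*(-12)))*(7 - 4) = (5*48)*3 = 240*3 = 720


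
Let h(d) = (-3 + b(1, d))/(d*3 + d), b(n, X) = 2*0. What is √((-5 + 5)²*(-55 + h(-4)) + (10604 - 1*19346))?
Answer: I*√8742 ≈ 93.499*I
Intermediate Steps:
b(n, X) = 0
h(d) = -3/(4*d) (h(d) = (-3 + 0)/(d*3 + d) = -3/(3*d + d) = -3*1/(4*d) = -3/(4*d))
√((-5 + 5)²*(-55 + h(-4)) + (10604 - 1*19346)) = √((-5 + 5)²*(-55 - ¾/(-4)) + (10604 - 1*19346)) = √(0²*(-55 - ¾*(-¼)) + (10604 - 19346)) = √(0*(-55 + 3/16) - 8742) = √(0*(-877/16) - 8742) = √(0 - 8742) = √(-8742) = I*√8742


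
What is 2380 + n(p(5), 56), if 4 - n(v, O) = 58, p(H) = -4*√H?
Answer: 2326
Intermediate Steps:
n(v, O) = -54 (n(v, O) = 4 - 1*58 = 4 - 58 = -54)
2380 + n(p(5), 56) = 2380 - 54 = 2326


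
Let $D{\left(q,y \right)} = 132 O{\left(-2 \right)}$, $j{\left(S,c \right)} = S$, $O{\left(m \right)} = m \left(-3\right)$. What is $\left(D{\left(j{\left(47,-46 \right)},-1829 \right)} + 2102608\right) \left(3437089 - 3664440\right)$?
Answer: $-478210093400$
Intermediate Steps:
$O{\left(m \right)} = - 3 m$
$D{\left(q,y \right)} = 792$ ($D{\left(q,y \right)} = 132 \left(\left(-3\right) \left(-2\right)\right) = 132 \cdot 6 = 792$)
$\left(D{\left(j{\left(47,-46 \right)},-1829 \right)} + 2102608\right) \left(3437089 - 3664440\right) = \left(792 + 2102608\right) \left(3437089 - 3664440\right) = 2103400 \left(-227351\right) = -478210093400$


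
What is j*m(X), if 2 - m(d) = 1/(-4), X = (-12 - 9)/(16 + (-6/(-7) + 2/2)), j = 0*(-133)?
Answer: 0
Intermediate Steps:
j = 0
X = -147/125 (X = -21/(16 + (-6*(-⅐) + 2*(½))) = -21/(16 + (6/7 + 1)) = -21/(16 + 13/7) = -21/125/7 = -21*7/125 = -147/125 ≈ -1.1760)
m(d) = 9/4 (m(d) = 2 - 1/(-4) = 2 - 1*(-¼) = 2 + ¼ = 9/4)
j*m(X) = 0*(9/4) = 0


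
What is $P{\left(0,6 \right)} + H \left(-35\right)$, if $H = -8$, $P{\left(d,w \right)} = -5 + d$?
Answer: $275$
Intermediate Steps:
$P{\left(0,6 \right)} + H \left(-35\right) = \left(-5 + 0\right) - -280 = -5 + 280 = 275$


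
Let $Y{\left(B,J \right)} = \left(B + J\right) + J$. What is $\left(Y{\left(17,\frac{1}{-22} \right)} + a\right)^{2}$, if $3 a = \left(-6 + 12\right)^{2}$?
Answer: $\frac{101124}{121} \approx 835.74$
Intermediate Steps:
$Y{\left(B,J \right)} = B + 2 J$
$a = 12$ ($a = \frac{\left(-6 + 12\right)^{2}}{3} = \frac{6^{2}}{3} = \frac{1}{3} \cdot 36 = 12$)
$\left(Y{\left(17,\frac{1}{-22} \right)} + a\right)^{2} = \left(\left(17 + \frac{2}{-22}\right) + 12\right)^{2} = \left(\left(17 + 2 \left(- \frac{1}{22}\right)\right) + 12\right)^{2} = \left(\left(17 - \frac{1}{11}\right) + 12\right)^{2} = \left(\frac{186}{11} + 12\right)^{2} = \left(\frac{318}{11}\right)^{2} = \frac{101124}{121}$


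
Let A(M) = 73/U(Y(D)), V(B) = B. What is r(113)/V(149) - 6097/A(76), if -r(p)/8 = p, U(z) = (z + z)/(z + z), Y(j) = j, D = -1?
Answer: -974445/10877 ≈ -89.588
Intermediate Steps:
U(z) = 1 (U(z) = (2*z)/((2*z)) = (2*z)*(1/(2*z)) = 1)
r(p) = -8*p
A(M) = 73 (A(M) = 73/1 = 73*1 = 73)
r(113)/V(149) - 6097/A(76) = -8*113/149 - 6097/73 = -904*1/149 - 6097*1/73 = -904/149 - 6097/73 = -974445/10877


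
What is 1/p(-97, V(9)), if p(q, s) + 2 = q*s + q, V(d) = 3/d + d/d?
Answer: -3/685 ≈ -0.0043796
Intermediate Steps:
V(d) = 1 + 3/d (V(d) = 3/d + 1 = 1 + 3/d)
p(q, s) = -2 + q + q*s (p(q, s) = -2 + (q*s + q) = -2 + (q + q*s) = -2 + q + q*s)
1/p(-97, V(9)) = 1/(-2 - 97 - 97*(3 + 9)/9) = 1/(-2 - 97 - 97*12/9) = 1/(-2 - 97 - 97*4/3) = 1/(-2 - 97 - 388/3) = 1/(-685/3) = -3/685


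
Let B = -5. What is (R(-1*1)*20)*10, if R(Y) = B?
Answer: -1000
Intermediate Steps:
R(Y) = -5
(R(-1*1)*20)*10 = -5*20*10 = -100*10 = -1000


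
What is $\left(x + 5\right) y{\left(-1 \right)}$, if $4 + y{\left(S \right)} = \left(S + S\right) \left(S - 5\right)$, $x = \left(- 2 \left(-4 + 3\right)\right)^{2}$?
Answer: $72$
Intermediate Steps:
$x = 4$ ($x = \left(\left(-2\right) \left(-1\right)\right)^{2} = 2^{2} = 4$)
$y{\left(S \right)} = -4 + 2 S \left(-5 + S\right)$ ($y{\left(S \right)} = -4 + \left(S + S\right) \left(S - 5\right) = -4 + 2 S \left(-5 + S\right)$)
$\left(x + 5\right) y{\left(-1 \right)} = \left(4 + 5\right) \left(-4 - -10 + 2 \left(-1\right)^{2}\right) = 9 \left(-4 + 10 + 2 \cdot 1\right) = 9 \left(-4 + 10 + 2\right) = 9 \cdot 8 = 72$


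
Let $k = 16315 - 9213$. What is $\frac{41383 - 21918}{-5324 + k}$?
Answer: $\frac{19465}{1778} \approx 10.948$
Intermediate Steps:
$k = 7102$
$\frac{41383 - 21918}{-5324 + k} = \frac{41383 - 21918}{-5324 + 7102} = \frac{19465}{1778}$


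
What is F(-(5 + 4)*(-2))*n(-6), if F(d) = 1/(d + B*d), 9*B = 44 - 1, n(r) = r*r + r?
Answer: 15/52 ≈ 0.28846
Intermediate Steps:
n(r) = r + r² (n(r) = r² + r = r + r²)
B = 43/9 (B = (44 - 1)/9 = (⅑)*43 = 43/9 ≈ 4.7778)
F(d) = 9/(52*d) (F(d) = 1/(d + 43*d/9) = 1/(52*d/9) = 9/(52*d))
F(-(5 + 4)*(-2))*n(-6) = (9/(52*((-(5 + 4)*(-2)))))*(-6*(1 - 6)) = (9/(52*((-9*(-2)))))*(-6*(-5)) = (9/(52*((-1*(-18)))))*30 = ((9/52)/18)*30 = ((9/52)*(1/18))*30 = (1/104)*30 = 15/52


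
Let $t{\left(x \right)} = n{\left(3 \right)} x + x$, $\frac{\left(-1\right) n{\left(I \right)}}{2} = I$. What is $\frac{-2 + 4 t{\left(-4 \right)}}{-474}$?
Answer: $- \frac{13}{79} \approx -0.16456$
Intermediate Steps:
$n{\left(I \right)} = - 2 I$
$t{\left(x \right)} = - 5 x$ ($t{\left(x \right)} = \left(-2\right) 3 x + x = - 6 x + x = - 5 x$)
$\frac{-2 + 4 t{\left(-4 \right)}}{-474} = \frac{-2 + 4 \left(\left(-5\right) \left(-4\right)\right)}{-474} = \left(-2 + 4 \cdot 20\right) \left(- \frac{1}{474}\right) = \left(-2 + 80\right) \left(- \frac{1}{474}\right) = 78 \left(- \frac{1}{474}\right) = - \frac{13}{79}$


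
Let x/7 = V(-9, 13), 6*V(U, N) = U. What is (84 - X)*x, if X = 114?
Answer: 315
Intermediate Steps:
V(U, N) = U/6
x = -21/2 (x = 7*((⅙)*(-9)) = 7*(-3/2) = -21/2 ≈ -10.500)
(84 - X)*x = (84 - 1*114)*(-21/2) = (84 - 114)*(-21/2) = -30*(-21/2) = 315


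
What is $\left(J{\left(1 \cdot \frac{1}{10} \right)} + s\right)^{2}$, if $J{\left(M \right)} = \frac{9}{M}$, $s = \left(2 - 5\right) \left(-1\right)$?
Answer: $8649$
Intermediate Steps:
$s = 3$ ($s = \left(-3\right) \left(-1\right) = 3$)
$\left(J{\left(1 \cdot \frac{1}{10} \right)} + s\right)^{2} = \left(\frac{9}{1 \cdot \frac{1}{10}} + 3\right)^{2} = \left(9 \frac{1}{\frac{1}{10}} + 3\right)^{2} = \left(9 \cdot 10 + 3\right)^{2} = \left(90 + 3\right)^{2} = 93^{2} = 8649$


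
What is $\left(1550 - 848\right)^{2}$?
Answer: $492804$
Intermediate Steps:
$\left(1550 - 848\right)^{2} = 702^{2} = 492804$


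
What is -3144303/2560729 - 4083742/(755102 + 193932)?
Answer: -6720703510610/1215109442893 ≈ -5.5309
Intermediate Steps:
-3144303/2560729 - 4083742/(755102 + 193932) = -3144303*1/2560729 - 4083742/949034 = -3144303/2560729 - 4083742*1/949034 = -3144303/2560729 - 2041871/474517 = -6720703510610/1215109442893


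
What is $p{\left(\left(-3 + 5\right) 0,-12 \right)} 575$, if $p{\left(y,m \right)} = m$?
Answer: $-6900$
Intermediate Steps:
$p{\left(\left(-3 + 5\right) 0,-12 \right)} 575 = \left(-12\right) 575 = -6900$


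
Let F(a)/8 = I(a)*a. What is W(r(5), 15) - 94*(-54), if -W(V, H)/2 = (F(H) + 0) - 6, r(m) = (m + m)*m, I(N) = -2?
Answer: 5568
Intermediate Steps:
r(m) = 2*m² (r(m) = (2*m)*m = 2*m²)
F(a) = -16*a (F(a) = 8*(-2*a) = -16*a)
W(V, H) = 12 + 32*H (W(V, H) = -2*((-16*H + 0) - 6) = -2*(-16*H - 6) = -2*(-6 - 16*H) = 12 + 32*H)
W(r(5), 15) - 94*(-54) = (12 + 32*15) - 94*(-54) = (12 + 480) + 5076 = 492 + 5076 = 5568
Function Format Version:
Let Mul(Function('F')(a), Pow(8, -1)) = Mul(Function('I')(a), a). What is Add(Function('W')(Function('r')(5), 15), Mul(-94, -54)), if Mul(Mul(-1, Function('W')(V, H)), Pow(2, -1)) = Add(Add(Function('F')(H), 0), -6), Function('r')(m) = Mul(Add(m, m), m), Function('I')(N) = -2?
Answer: 5568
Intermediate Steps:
Function('r')(m) = Mul(2, Pow(m, 2)) (Function('r')(m) = Mul(Mul(2, m), m) = Mul(2, Pow(m, 2)))
Function('F')(a) = Mul(-16, a) (Function('F')(a) = Mul(8, Mul(-2, a)) = Mul(-16, a))
Function('W')(V, H) = Add(12, Mul(32, H)) (Function('W')(V, H) = Mul(-2, Add(Add(Mul(-16, H), 0), -6)) = Mul(-2, Add(Mul(-16, H), -6)) = Mul(-2, Add(-6, Mul(-16, H))) = Add(12, Mul(32, H)))
Add(Function('W')(Function('r')(5), 15), Mul(-94, -54)) = Add(Add(12, Mul(32, 15)), Mul(-94, -54)) = Add(Add(12, 480), 5076) = Add(492, 5076) = 5568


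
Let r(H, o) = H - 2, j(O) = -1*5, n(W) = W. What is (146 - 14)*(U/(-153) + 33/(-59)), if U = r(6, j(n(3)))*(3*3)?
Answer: -105204/1003 ≈ -104.89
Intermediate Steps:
j(O) = -5
r(H, o) = -2 + H
U = 36 (U = (-2 + 6)*(3*3) = 4*9 = 36)
(146 - 14)*(U/(-153) + 33/(-59)) = (146 - 14)*(36/(-153) + 33/(-59)) = 132*(36*(-1/153) + 33*(-1/59)) = 132*(-4/17 - 33/59) = 132*(-797/1003) = -105204/1003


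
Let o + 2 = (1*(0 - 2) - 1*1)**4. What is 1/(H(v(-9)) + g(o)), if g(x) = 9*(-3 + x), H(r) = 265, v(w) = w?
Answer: 1/949 ≈ 0.0010537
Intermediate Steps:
o = 79 (o = -2 + (1*(0 - 2) - 1*1)**4 = -2 + (1*(-2) - 1)**4 = -2 + (-2 - 1)**4 = -2 + (-3)**4 = -2 + 81 = 79)
g(x) = -27 + 9*x
1/(H(v(-9)) + g(o)) = 1/(265 + (-27 + 9*79)) = 1/(265 + (-27 + 711)) = 1/(265 + 684) = 1/949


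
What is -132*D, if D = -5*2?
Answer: 1320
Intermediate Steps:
D = -10
-132*D = -132*(-10) = 1320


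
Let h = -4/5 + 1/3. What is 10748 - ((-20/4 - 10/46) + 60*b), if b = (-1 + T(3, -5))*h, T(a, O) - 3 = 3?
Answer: 250544/23 ≈ 10893.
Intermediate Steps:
T(a, O) = 6 (T(a, O) = 3 + 3 = 6)
h = -7/15 (h = -4*1/5 + 1*(1/3) = -4/5 + 1/3 = -7/15 ≈ -0.46667)
b = -7/3 (b = (-1 + 6)*(-7/15) = 5*(-7/15) = -7/3 ≈ -2.3333)
10748 - ((-20/4 - 10/46) + 60*b) = 10748 - ((-20/4 - 10/46) + 60*(-7/3)) = 10748 - ((-20*1/4 - 10*1/46) - 140) = 10748 - ((-5 - 5/23) - 140) = 10748 - (-120/23 - 140) = 10748 - 1*(-3340/23) = 10748 + 3340/23 = 250544/23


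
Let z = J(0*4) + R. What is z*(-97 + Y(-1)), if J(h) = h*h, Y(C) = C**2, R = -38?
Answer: 3648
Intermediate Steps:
J(h) = h**2
z = -38 (z = (0*4)**2 - 38 = 0**2 - 38 = 0 - 38 = -38)
z*(-97 + Y(-1)) = -38*(-97 + (-1)**2) = -38*(-97 + 1) = -38*(-96) = 3648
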